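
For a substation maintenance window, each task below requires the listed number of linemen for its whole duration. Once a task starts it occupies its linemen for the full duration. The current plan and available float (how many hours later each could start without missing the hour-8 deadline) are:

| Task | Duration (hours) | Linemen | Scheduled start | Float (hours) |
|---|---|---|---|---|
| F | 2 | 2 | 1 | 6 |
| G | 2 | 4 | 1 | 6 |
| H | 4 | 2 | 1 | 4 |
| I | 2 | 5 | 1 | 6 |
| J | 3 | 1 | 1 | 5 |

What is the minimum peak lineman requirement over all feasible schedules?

5

Early-start (F@1, G@1, H@1, I@1, J@1) gives peak 14: h1:14  h2:14  h3:3  h4:2  h5:0  h6:0  h7:0  h8:0.
Shift G→5, I→7.
Schedule F@1, G@5, H@1, I@7, J@1: h1:5  h2:5  h3:3  h4:2  h5:4  h6:4  h7:5  h8:5 — peak 5.
Total lineman-hours = 33 over 8 hours ⇒ peak ≥ ⌈33/8⌉ = 5, so 5 is optimal.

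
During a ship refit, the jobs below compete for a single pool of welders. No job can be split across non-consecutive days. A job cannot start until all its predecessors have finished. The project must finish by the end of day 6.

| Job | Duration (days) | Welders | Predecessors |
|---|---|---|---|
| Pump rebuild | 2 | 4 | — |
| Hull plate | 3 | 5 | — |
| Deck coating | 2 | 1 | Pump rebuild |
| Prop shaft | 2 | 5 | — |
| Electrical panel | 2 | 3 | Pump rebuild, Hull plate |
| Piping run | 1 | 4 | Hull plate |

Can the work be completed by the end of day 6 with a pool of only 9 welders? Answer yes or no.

Schedule Pump rebuild@1, Hull plate@1, Deck coating@3, Prop shaft@4, Electrical panel@4, Piping run@6: d1:9  d2:9  d3:6  d4:9  d5:8  d6:4 — peak 9 ≤ 9.

yes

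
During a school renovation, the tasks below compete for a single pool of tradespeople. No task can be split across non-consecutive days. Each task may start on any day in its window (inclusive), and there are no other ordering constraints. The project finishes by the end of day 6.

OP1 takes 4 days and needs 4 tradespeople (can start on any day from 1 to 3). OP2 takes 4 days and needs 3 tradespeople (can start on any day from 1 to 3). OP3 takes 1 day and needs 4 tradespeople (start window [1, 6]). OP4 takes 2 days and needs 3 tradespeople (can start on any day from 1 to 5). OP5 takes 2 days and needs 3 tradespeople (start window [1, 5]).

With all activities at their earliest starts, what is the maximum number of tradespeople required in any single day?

17

Early-start schedule: OP1@1, OP2@1, OP3@1, OP4@1, OP5@1.
Load per day: day 1: 17, day 2: 13, day 3: 7, day 4: 7, day 5: 0, day 6: 0.
Peak is 17.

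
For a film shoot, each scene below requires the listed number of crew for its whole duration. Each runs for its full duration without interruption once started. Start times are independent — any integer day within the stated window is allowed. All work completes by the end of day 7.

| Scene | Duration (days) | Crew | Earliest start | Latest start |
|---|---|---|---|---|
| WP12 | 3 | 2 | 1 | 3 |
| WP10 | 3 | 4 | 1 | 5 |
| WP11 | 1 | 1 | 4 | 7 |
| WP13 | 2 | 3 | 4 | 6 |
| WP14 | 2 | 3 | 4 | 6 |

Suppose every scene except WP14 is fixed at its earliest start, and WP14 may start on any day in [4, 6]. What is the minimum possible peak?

6

WP14@4: d1:6  d2:6  d3:6  d4:7  d5:6  d6:0  d7:0 → peak 7
WP14@5: d1:6  d2:6  d3:6  d4:4  d5:6  d6:3  d7:0 → peak 6
WP14@6: d1:6  d2:6  d3:6  d4:4  d5:3  d6:3  d7:3 → peak 6
Best is WP14@5, peak 6.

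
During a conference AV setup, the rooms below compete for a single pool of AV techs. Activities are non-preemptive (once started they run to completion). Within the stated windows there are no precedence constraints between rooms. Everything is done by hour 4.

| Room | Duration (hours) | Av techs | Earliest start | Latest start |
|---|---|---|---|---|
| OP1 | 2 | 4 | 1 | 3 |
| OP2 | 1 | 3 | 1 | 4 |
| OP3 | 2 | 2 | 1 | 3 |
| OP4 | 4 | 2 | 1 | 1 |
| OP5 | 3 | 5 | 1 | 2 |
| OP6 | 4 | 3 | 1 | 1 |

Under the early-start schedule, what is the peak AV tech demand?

19

Early-start schedule: OP1@1, OP2@1, OP3@1, OP4@1, OP5@1, OP6@1.
Load per hour: hour 1: 19, hour 2: 16, hour 3: 10, hour 4: 5.
Peak is 19.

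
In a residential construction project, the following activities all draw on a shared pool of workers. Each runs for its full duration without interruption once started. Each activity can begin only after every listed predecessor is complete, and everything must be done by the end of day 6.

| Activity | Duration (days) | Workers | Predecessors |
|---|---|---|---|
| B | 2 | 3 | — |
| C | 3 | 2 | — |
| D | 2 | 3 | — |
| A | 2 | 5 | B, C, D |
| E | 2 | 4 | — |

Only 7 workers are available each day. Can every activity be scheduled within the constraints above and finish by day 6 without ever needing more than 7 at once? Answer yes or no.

no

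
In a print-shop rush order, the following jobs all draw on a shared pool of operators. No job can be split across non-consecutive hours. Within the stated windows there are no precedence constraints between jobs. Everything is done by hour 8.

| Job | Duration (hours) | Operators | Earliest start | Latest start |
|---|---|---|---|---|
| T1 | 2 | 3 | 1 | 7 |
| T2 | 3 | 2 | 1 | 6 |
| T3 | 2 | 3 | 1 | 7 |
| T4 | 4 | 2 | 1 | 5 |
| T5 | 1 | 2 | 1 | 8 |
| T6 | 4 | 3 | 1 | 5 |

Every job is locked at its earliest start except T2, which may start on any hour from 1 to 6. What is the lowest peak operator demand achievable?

T2@1: h1:15  h2:13  h3:7  h4:5  h5:0  h6:0  h7:0  h8:0 → peak 15
T2@2: h1:13  h2:13  h3:7  h4:7  h5:0  h6:0  h7:0  h8:0 → peak 13
T2@3: h1:13  h2:11  h3:7  h4:7  h5:2  h6:0  h7:0  h8:0 → peak 13
T2@4: h1:13  h2:11  h3:5  h4:7  h5:2  h6:2  h7:0  h8:0 → peak 13
T2@5: h1:13  h2:11  h3:5  h4:5  h5:2  h6:2  h7:2  h8:0 → peak 13
T2@6: h1:13  h2:11  h3:5  h4:5  h5:0  h6:2  h7:2  h8:2 → peak 13
Best is T2@2, peak 13.

13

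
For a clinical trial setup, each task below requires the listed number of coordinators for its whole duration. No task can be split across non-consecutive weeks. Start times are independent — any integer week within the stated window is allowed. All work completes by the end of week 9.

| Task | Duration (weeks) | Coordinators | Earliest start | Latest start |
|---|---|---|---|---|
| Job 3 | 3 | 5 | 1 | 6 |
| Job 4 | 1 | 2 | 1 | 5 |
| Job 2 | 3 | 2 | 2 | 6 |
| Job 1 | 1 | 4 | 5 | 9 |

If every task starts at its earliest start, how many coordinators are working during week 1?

7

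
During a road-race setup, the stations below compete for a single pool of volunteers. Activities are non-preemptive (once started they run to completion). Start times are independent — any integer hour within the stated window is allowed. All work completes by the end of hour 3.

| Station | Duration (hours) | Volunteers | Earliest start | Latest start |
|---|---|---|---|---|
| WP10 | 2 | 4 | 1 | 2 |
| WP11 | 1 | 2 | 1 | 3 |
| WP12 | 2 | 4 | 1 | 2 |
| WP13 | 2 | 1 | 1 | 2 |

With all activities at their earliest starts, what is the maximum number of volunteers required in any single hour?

Early-start schedule: WP10@1, WP11@1, WP12@1, WP13@1.
Load per hour: hour 1: 11, hour 2: 9, hour 3: 0.
Peak is 11.

11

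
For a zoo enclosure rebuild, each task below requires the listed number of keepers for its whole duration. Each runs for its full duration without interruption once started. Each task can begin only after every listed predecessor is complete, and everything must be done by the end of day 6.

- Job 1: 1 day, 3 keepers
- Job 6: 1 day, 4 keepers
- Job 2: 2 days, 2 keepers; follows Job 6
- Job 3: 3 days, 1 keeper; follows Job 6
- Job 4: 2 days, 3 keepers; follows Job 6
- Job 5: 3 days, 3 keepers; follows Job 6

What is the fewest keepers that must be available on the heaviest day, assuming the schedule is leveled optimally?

6

Early-start (Job 1@1, Job 6@1, Job 2@2, Job 3@2, Job 4@2, Job 5@2) gives peak 9: d1:7  d2:9  d3:9  d4:4  d5:0  d6:0.
Shift Job 1→2, Job 4→5, Job 5→3.
Schedule Job 1@2, Job 6@1, Job 2@2, Job 3@2, Job 4@5, Job 5@3: d1:4  d2:6  d3:6  d4:4  d5:6  d6:3 — peak 6.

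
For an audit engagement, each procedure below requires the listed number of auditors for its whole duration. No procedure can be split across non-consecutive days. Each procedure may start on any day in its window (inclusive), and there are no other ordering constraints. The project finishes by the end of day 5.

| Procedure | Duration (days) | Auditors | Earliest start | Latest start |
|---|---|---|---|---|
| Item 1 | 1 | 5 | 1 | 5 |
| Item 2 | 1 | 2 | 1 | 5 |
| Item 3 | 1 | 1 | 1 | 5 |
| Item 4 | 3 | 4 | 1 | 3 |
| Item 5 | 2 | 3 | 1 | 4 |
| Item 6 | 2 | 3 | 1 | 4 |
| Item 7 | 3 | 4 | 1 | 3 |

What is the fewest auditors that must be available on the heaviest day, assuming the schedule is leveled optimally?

Early-start (Item 1@1, Item 2@1, Item 3@1, Item 4@1, Item 5@1, Item 6@1, Item 7@1) gives peak 22: d1:22  d2:14  d3:8  d4:0  d5:0.
Shift Item 2→2, Item 5→4, Item 6→4, Item 7→2.
Schedule Item 1@1, Item 2@2, Item 3@1, Item 4@1, Item 5@4, Item 6@4, Item 7@2: d1:10  d2:10  d3:8  d4:10  d5:6 — peak 10.

10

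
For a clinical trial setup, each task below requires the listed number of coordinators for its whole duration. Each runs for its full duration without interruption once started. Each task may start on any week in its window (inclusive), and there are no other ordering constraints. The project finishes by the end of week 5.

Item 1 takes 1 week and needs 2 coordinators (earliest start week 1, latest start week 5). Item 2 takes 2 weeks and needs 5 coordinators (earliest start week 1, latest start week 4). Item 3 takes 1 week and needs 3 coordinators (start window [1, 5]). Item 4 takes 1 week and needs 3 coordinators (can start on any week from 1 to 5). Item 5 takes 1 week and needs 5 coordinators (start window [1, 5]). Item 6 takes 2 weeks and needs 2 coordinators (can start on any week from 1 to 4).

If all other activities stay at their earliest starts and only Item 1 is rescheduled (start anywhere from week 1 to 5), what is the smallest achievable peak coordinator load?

Item 1@1: w1:20  w2:7  w3:0  w4:0  w5:0 → peak 20
Item 1@2: w1:18  w2:9  w3:0  w4:0  w5:0 → peak 18
Item 1@3: w1:18  w2:7  w3:2  w4:0  w5:0 → peak 18
Item 1@4: w1:18  w2:7  w3:0  w4:2  w5:0 → peak 18
Item 1@5: w1:18  w2:7  w3:0  w4:0  w5:2 → peak 18
Best is Item 1@2, peak 18.

18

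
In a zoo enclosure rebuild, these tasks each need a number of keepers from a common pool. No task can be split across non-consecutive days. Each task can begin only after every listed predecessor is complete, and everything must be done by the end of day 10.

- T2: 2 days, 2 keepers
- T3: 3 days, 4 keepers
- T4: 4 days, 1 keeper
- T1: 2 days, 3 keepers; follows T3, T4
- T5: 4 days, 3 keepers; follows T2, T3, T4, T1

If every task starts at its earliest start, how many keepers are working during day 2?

7

At early start, day 2 has: T2, T3, T4.
Demand: 2 + 4 + 1 = 7.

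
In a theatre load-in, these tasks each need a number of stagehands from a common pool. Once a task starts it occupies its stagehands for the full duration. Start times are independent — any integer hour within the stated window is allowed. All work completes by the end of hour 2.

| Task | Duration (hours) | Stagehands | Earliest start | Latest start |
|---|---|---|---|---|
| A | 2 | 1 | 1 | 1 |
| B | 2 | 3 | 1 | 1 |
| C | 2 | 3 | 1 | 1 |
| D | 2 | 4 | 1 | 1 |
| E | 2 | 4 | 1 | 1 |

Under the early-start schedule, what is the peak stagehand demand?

Early-start schedule: A@1, B@1, C@1, D@1, E@1.
Load per hour: hour 1: 15, hour 2: 15.
Peak is 15.

15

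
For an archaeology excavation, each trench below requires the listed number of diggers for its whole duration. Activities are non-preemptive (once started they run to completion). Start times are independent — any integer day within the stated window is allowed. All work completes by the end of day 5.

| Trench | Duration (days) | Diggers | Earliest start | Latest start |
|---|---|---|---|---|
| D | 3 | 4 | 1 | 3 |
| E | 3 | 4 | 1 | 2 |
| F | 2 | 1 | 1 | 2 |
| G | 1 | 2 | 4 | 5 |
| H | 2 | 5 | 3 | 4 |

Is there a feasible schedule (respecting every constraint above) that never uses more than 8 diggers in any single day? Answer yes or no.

no

The minimum achievable peak is 9; 8 < 9, so no feasible schedule stays within the cap.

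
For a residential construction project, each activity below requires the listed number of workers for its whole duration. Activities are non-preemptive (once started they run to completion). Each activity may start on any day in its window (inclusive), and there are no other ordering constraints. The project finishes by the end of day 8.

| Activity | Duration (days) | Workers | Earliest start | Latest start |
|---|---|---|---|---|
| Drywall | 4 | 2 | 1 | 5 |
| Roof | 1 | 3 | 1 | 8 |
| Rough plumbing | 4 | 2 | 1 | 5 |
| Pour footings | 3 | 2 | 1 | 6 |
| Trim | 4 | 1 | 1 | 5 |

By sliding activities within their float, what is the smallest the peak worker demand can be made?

4

Early-start (Drywall@1, Roof@1, Rough plumbing@1, Pour footings@1, Trim@1) gives peak 10: d1:10  d2:7  d3:7  d4:5  d5:0  d6:0  d7:0  d8:0.
Shift Roof→5, Pour footings→6, Trim→5.
Schedule Drywall@1, Roof@5, Rough plumbing@1, Pour footings@6, Trim@5: d1:4  d2:4  d3:4  d4:4  d5:4  d6:3  d7:3  d8:3 — peak 4.
Total worker-days = 29 over 8 days ⇒ peak ≥ ⌈29/8⌉ = 4, so 4 is optimal.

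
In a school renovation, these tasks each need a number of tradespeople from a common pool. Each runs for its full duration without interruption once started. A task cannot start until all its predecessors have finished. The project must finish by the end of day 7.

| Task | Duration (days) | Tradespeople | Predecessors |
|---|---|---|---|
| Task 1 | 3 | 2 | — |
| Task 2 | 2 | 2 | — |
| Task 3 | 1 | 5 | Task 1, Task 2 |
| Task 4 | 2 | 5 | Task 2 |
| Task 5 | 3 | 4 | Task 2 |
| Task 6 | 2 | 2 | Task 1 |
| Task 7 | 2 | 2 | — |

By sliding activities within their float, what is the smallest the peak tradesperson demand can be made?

Early-start (Task 1@1, Task 2@1, Task 3@4, Task 4@3, Task 5@3, Task 6@4, Task 7@1) gives peak 16: d1:6  d2:6  d3:11  d4:16  d5:6  d6:0  d7:0.
Shift Task 4→5, Task 6→6.
Schedule Task 1@1, Task 2@1, Task 3@4, Task 4@5, Task 5@3, Task 6@6, Task 7@1: d1:6  d2:6  d3:6  d4:9  d5:9  d6:7  d7:2 — peak 9.

9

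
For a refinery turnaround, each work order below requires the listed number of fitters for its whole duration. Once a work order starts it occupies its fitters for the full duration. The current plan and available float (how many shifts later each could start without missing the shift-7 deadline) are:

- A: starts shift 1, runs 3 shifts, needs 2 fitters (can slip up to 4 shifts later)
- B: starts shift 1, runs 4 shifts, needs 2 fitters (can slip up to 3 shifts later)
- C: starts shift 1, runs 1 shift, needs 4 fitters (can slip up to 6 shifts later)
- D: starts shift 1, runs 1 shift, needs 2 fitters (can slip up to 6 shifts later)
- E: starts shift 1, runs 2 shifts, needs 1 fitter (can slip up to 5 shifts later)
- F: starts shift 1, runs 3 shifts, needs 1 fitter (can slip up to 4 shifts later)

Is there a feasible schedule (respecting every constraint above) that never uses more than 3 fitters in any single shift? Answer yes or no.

no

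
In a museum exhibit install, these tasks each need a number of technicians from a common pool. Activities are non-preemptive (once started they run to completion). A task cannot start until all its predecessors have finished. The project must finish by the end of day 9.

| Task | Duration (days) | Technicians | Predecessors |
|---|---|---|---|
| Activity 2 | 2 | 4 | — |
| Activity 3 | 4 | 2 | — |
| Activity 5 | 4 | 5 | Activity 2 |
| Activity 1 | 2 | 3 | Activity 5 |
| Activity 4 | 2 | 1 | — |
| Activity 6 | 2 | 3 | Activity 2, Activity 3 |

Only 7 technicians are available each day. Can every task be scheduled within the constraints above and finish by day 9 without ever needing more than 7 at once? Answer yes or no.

yes

Schedule Activity 2@1, Activity 3@1, Activity 5@3, Activity 1@7, Activity 4@1, Activity 6@7: d1:7  d2:7  d3:7  d4:7  d5:5  d6:5  d7:6  d8:6  d9:0 — peak 7 ≤ 7.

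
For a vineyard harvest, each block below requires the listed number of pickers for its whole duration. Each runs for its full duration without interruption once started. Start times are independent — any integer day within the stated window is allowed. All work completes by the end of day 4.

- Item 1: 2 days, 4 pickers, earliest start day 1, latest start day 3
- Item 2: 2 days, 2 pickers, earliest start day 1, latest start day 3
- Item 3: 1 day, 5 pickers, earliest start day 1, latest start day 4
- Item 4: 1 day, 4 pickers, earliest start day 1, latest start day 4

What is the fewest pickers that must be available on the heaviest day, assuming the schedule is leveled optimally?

Early-start (Item 1@1, Item 2@1, Item 3@1, Item 4@1) gives peak 15: d1:15  d2:6  d3:0  d4:0.
Shift Item 3→3, Item 4→4.
Schedule Item 1@1, Item 2@1, Item 3@3, Item 4@4: d1:6  d2:6  d3:5  d4:4 — peak 6.
Total picker-days = 21 over 4 days ⇒ peak ≥ ⌈21/4⌉ = 6, so 6 is optimal.

6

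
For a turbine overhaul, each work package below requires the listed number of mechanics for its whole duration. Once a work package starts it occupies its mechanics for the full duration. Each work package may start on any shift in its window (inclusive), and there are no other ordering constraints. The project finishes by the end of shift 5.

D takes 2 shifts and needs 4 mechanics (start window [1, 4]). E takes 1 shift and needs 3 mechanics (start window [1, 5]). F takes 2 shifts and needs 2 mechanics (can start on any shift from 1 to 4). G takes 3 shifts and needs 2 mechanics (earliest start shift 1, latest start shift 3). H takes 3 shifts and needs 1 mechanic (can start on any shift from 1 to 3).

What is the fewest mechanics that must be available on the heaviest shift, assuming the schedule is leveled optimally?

5

Early-start (D@1, E@1, F@1, G@1, H@1) gives peak 12: s1:12  s2:9  s3:3  s4:0  s5:0.
Shift E→5, F→3, G→3.
Schedule D@1, E@5, F@3, G@3, H@1: s1:5  s2:5  s3:5  s4:4  s5:5 — peak 5.
Total mechanic-shifts = 24 over 5 shifts ⇒ peak ≥ ⌈24/5⌉ = 5, so 5 is optimal.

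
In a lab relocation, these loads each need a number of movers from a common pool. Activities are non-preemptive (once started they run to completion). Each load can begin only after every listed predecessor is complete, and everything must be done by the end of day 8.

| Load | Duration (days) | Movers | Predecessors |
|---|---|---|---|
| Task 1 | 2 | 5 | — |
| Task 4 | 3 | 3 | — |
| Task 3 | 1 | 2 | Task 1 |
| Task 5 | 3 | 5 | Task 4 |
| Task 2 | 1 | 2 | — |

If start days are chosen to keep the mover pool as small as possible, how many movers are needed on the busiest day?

5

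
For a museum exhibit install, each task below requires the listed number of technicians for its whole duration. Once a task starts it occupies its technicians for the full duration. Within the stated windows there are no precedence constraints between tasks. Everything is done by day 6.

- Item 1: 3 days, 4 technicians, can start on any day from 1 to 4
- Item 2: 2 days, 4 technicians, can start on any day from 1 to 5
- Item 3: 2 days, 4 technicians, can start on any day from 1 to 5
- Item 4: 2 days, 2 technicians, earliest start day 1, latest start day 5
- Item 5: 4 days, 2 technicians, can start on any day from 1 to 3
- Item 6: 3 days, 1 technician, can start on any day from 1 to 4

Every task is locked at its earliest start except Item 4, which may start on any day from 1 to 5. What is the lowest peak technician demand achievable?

Item 4@1: d1:17  d2:17  d3:7  d4:2  d5:0  d6:0 → peak 17
Item 4@2: d1:15  d2:17  d3:9  d4:2  d5:0  d6:0 → peak 17
Item 4@3: d1:15  d2:15  d3:9  d4:4  d5:0  d6:0 → peak 15
Item 4@4: d1:15  d2:15  d3:7  d4:4  d5:2  d6:0 → peak 15
Item 4@5: d1:15  d2:15  d3:7  d4:2  d5:2  d6:2 → peak 15
Best is Item 4@3, peak 15.

15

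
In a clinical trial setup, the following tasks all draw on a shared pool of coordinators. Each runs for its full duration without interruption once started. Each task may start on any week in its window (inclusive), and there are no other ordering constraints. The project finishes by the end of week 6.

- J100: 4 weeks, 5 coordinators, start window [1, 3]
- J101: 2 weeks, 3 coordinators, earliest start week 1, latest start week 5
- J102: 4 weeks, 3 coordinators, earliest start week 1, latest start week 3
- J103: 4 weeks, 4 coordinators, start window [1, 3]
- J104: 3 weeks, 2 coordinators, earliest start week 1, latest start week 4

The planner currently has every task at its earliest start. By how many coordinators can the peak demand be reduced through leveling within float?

3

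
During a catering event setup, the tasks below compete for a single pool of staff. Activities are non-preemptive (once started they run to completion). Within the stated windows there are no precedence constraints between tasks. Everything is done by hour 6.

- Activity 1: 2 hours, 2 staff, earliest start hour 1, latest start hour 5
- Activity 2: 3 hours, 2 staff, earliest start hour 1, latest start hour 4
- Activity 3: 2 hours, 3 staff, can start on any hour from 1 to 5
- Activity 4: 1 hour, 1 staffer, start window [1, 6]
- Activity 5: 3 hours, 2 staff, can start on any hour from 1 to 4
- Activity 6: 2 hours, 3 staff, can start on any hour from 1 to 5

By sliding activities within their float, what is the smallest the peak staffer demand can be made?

Early-start (Activity 1@1, Activity 2@1, Activity 3@1, Activity 4@1, Activity 5@1, Activity 6@1) gives peak 13: h1:13  h2:12  h3:4  h4:0  h5:0  h6:0.
Shift Activity 3→3, Activity 5→4, Activity 6→5.
Schedule Activity 1@1, Activity 2@1, Activity 3@3, Activity 4@1, Activity 5@4, Activity 6@5: h1:5  h2:4  h3:5  h4:5  h5:5  h6:5 — peak 5.
Total staffer-hours = 29 over 6 hours ⇒ peak ≥ ⌈29/6⌉ = 5, so 5 is optimal.

5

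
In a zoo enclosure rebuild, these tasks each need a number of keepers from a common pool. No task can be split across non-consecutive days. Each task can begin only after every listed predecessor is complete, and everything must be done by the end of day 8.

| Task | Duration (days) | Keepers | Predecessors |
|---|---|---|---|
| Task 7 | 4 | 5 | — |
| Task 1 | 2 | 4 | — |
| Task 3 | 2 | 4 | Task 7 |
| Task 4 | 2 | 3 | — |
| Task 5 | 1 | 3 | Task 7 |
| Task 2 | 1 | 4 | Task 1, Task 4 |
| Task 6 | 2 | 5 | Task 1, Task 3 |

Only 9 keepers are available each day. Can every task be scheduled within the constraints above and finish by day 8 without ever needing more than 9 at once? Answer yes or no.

yes

Schedule Task 7@1, Task 1@1, Task 3@5, Task 4@3, Task 5@5, Task 2@6, Task 6@7: d1:9  d2:9  d3:8  d4:8  d5:7  d6:8  d7:5  d8:5 — peak 9 ≤ 9.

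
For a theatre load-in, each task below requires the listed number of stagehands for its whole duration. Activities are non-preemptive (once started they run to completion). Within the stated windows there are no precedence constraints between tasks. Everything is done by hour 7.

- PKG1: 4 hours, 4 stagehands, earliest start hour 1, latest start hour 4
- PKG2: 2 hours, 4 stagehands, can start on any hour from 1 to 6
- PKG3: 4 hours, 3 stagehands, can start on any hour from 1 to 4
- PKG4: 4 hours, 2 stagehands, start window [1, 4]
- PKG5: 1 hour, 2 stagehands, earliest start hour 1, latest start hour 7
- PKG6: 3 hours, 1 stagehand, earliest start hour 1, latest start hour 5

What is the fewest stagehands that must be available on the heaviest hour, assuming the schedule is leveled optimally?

9

Early-start (PKG1@1, PKG2@1, PKG3@1, PKG4@1, PKG5@1, PKG6@1) gives peak 16: h1:16  h2:14  h3:10  h4:9  h5:0  h6:0  h7:0.
Shift PKG3→3, PKG4→3, PKG5→5, PKG6→5.
Schedule PKG1@1, PKG2@1, PKG3@3, PKG4@3, PKG5@5, PKG6@5: h1:8  h2:8  h3:9  h4:9  h5:8  h6:6  h7:1 — peak 9.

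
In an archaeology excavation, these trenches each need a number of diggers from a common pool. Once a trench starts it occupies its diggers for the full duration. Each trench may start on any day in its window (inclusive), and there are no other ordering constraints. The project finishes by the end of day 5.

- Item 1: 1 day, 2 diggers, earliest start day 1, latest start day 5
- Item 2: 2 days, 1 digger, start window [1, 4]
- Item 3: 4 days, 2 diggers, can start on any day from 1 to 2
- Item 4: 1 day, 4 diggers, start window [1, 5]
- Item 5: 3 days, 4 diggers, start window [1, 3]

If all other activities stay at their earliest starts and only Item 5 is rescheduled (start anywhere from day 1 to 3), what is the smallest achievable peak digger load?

9

Item 5@1: d1:13  d2:7  d3:6  d4:2  d5:0 → peak 13
Item 5@2: d1:9  d2:7  d3:6  d4:6  d5:0 → peak 9
Item 5@3: d1:9  d2:3  d3:6  d4:6  d5:4 → peak 9
Best is Item 5@2, peak 9.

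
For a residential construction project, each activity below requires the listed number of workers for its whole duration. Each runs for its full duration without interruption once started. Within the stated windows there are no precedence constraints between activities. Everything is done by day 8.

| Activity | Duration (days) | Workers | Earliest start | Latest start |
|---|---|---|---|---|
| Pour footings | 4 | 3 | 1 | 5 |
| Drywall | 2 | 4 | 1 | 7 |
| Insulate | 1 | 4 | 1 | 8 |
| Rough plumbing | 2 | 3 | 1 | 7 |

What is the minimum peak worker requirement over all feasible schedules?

Early-start (Pour footings@1, Drywall@1, Insulate@1, Rough plumbing@1) gives peak 14: d1:14  d2:10  d3:3  d4:3  d5:0  d6:0  d7:0  d8:0.
Shift Drywall→5, Insulate→7.
Schedule Pour footings@1, Drywall@5, Insulate@7, Rough plumbing@1: d1:6  d2:6  d3:3  d4:3  d5:4  d6:4  d7:4  d8:0 — peak 6.

6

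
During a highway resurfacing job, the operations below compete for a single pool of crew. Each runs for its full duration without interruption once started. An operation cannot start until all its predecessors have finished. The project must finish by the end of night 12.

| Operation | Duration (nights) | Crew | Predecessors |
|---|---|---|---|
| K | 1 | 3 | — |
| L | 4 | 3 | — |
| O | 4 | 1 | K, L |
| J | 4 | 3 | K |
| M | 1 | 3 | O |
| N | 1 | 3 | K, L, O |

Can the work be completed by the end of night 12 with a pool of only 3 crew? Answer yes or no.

no

Total crew member-nights = 37; over 12 nights the average is 37/12 > 3, so some night must exceed 3.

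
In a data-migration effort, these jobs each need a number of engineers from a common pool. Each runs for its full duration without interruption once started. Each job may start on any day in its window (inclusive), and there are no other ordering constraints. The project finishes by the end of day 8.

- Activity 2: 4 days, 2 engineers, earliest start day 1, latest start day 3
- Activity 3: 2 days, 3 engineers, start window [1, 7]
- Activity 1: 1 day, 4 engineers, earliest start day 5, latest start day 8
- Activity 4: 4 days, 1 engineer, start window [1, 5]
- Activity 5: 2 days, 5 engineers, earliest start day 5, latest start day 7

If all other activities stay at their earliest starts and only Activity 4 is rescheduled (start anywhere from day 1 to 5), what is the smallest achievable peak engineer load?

Activity 4@1: d1:6  d2:6  d3:3  d4:3  d5:9  d6:5  d7:0  d8:0 → peak 9
Activity 4@2: d1:5  d2:6  d3:3  d4:3  d5:10  d6:5  d7:0  d8:0 → peak 10
Activity 4@3: d1:5  d2:5  d3:3  d4:3  d5:10  d6:6  d7:0  d8:0 → peak 10
Activity 4@4: d1:5  d2:5  d3:2  d4:3  d5:10  d6:6  d7:1  d8:0 → peak 10
Activity 4@5: d1:5  d2:5  d3:2  d4:2  d5:10  d6:6  d7:1  d8:1 → peak 10
Best is Activity 4@1, peak 9.

9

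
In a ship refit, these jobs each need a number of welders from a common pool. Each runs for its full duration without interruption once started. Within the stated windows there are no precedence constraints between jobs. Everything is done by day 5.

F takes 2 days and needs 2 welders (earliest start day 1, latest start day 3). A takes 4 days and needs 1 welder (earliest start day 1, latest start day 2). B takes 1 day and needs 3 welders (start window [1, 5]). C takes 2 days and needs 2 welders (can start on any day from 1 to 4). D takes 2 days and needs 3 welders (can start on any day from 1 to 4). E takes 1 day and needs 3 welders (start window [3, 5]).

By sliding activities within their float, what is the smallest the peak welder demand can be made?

Early-start (F@1, A@1, B@1, C@1, D@1, E@3) gives peak 11: d1:11  d2:8  d3:4  d4:1  d5:0.
Shift C→2, D→3, E→5.
Schedule F@1, A@1, B@1, C@2, D@3, E@5: d1:6  d2:5  d3:6  d4:4  d5:3 — peak 6.

6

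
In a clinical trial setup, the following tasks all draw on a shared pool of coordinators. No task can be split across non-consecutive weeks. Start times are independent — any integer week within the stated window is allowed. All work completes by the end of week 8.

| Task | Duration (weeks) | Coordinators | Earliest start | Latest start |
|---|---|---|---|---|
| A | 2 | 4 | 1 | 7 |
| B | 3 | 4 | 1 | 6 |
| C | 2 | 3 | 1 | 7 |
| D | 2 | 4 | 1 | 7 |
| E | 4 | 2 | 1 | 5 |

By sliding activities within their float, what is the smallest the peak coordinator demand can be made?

Early-start (A@1, B@1, C@1, D@1, E@1) gives peak 17: w1:17  w2:17  w3:6  w4:2  w5:0  w6:0  w7:0  w8:0.
Shift B→3, D→6, E→3.
Schedule A@1, B@3, C@1, D@6, E@3: w1:7  w2:7  w3:6  w4:6  w5:6  w6:6  w7:4  w8:0 — peak 7.

7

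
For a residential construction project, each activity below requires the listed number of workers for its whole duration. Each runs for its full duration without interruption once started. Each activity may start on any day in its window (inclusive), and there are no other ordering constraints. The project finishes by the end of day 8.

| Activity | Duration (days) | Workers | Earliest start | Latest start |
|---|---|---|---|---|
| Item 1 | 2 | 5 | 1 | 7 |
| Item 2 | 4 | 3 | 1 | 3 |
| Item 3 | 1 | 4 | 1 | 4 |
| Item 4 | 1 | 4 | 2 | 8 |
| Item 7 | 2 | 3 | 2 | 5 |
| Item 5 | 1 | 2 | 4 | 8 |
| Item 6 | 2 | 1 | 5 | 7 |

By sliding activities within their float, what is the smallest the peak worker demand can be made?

Early-start (Item 1@1, Item 2@1, Item 3@1, Item 4@2, Item 7@2, Item 5@4, Item 6@5) gives peak 15: d1:12  d2:15  d3:6  d4:5  d5:1  d6:1  d7:0  d8:0.
Shift Item 1→6, Item 2→2, Item 4→8.
Schedule Item 1@6, Item 2@2, Item 3@1, Item 4@8, Item 7@2, Item 5@4, Item 6@5: d1:4  d2:6  d3:6  d4:5  d5:4  d6:6  d7:5  d8:4 — peak 6.

6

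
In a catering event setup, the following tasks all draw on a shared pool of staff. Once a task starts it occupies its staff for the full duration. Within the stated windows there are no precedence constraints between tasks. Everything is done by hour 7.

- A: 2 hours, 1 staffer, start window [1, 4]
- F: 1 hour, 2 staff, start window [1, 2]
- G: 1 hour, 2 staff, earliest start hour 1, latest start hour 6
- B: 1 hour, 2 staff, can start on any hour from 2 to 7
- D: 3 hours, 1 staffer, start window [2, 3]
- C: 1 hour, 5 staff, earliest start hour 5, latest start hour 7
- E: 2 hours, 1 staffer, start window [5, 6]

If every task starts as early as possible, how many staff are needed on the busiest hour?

Early-start schedule: A@1, F@1, G@1, B@2, D@2, C@5, E@5.
Load per hour: hour 1: 5, hour 2: 4, hour 3: 1, hour 4: 1, hour 5: 6, hour 6: 1, hour 7: 0.
Peak is 6.

6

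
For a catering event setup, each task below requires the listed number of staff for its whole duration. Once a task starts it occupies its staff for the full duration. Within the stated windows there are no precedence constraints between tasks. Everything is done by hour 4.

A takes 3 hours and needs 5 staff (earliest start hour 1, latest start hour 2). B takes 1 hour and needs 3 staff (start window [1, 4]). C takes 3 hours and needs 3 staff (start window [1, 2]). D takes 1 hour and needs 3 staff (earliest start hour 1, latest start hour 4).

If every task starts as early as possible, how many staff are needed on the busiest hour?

14

Early-start schedule: A@1, B@1, C@1, D@1.
Load per hour: hour 1: 14, hour 2: 8, hour 3: 8, hour 4: 0.
Peak is 14.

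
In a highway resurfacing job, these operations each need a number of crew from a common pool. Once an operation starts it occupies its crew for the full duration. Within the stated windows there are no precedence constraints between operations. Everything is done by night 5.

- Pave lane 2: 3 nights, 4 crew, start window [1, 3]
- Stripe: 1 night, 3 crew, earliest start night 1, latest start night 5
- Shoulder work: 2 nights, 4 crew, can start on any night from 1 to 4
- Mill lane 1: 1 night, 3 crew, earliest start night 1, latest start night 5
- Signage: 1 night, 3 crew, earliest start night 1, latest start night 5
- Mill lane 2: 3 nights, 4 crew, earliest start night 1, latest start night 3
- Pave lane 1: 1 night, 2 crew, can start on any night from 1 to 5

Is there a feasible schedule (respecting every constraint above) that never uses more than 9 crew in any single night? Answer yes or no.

no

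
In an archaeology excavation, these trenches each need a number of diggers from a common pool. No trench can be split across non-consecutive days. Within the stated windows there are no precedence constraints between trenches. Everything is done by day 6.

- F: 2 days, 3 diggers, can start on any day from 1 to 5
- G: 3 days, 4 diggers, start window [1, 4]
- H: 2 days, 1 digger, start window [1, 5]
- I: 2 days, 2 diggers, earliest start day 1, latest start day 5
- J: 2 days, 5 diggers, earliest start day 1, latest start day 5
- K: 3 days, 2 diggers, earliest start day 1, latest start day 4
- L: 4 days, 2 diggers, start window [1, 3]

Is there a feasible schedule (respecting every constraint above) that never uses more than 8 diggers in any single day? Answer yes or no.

The minimum achievable peak is 9; 8 < 9, so no feasible schedule stays within the cap.

no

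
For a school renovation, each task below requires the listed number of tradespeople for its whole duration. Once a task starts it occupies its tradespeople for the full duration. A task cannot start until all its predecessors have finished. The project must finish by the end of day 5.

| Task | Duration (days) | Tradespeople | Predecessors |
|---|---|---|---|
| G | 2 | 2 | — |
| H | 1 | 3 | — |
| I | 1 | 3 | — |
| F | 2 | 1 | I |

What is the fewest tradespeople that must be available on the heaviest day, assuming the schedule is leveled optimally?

3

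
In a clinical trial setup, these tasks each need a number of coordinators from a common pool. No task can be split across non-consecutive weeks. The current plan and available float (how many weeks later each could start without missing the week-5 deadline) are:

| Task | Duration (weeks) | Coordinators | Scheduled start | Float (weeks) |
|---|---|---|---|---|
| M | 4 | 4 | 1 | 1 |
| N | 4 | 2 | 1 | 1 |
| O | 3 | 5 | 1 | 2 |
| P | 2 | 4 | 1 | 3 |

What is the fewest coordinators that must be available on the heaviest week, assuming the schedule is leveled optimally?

Early-start (M@1, N@1, O@1, P@1) gives peak 15: w1:15  w2:15  w3:11  w4:6  w5:0.
Shift P→4.
Schedule M@1, N@1, O@1, P@4: w1:11  w2:11  w3:11  w4:10  w5:4 — peak 11.

11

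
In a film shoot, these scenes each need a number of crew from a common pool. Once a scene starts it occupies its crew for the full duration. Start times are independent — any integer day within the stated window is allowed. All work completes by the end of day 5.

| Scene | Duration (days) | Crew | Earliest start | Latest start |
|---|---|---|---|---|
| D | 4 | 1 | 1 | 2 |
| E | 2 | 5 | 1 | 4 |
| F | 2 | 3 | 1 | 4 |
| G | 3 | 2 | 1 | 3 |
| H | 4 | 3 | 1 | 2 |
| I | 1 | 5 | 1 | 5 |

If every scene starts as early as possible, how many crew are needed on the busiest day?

Early-start schedule: D@1, E@1, F@1, G@1, H@1, I@1.
Load per day: day 1: 19, day 2: 14, day 3: 6, day 4: 4, day 5: 0.
Peak is 19.

19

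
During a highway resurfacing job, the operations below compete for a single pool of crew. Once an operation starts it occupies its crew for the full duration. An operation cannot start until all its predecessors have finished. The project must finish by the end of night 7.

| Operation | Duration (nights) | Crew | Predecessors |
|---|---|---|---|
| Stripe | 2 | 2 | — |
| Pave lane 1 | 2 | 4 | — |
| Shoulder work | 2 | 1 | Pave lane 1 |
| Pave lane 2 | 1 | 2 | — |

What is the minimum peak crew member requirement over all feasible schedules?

Early-start (Stripe@1, Pave lane 1@1, Shoulder work@3, Pave lane 2@1) gives peak 8: n1:8  n2:6  n3:1  n4:1  n5:0  n6:0  n7:0.
Shift Pave lane 1→3, Shoulder work→5.
Schedule Stripe@1, Pave lane 1@3, Shoulder work@5, Pave lane 2@1: n1:4  n2:2  n3:4  n4:4  n5:1  n6:1  n7:0 — peak 4.

4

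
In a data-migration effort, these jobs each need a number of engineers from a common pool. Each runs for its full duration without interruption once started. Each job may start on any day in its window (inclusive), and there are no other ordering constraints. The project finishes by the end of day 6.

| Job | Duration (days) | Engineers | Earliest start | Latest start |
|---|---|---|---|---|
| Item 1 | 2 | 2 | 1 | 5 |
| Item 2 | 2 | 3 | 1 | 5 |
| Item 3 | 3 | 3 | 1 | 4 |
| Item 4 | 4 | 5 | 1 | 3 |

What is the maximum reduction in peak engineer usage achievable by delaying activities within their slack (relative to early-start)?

Early-start peak: d1:13  d2:13  d3:8  d4:5  d5:0  d6:0 ⇒ 13.
Leveled (Item 1@1, Item 2@1, Item 3@1, Item 4@3): d1:8  d2:8  d3:8  d4:5  d5:5  d6:5 ⇒ 8.
Reduction 13 − 8 = 5.

5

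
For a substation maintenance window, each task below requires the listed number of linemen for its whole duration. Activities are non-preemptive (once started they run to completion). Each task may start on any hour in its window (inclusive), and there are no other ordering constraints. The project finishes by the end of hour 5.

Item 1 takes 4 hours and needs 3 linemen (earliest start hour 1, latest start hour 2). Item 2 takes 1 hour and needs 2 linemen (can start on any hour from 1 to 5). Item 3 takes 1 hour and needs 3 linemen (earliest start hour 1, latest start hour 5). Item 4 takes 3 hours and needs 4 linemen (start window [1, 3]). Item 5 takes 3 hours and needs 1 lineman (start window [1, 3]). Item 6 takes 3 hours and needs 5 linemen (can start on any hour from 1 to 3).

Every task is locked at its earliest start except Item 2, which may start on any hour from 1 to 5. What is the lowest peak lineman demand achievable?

16

Item 2@1: h1:18  h2:13  h3:13  h4:3  h5:0 → peak 18
Item 2@2: h1:16  h2:15  h3:13  h4:3  h5:0 → peak 16
Item 2@3: h1:16  h2:13  h3:15  h4:3  h5:0 → peak 16
Item 2@4: h1:16  h2:13  h3:13  h4:5  h5:0 → peak 16
Item 2@5: h1:16  h2:13  h3:13  h4:3  h5:2 → peak 16
Best is Item 2@2, peak 16.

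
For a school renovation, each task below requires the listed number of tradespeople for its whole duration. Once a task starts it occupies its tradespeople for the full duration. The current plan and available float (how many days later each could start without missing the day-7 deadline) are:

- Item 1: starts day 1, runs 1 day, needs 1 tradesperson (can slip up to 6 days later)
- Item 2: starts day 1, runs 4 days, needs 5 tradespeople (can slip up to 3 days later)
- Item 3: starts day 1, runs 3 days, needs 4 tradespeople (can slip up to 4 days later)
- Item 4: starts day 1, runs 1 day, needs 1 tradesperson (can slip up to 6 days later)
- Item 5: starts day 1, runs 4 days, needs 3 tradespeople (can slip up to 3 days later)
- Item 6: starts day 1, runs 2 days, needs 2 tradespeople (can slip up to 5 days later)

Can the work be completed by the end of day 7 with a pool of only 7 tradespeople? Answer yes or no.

Total tradesperson-days = 50; over 7 days the average is 50/7 > 7, so some day must exceed 7.

no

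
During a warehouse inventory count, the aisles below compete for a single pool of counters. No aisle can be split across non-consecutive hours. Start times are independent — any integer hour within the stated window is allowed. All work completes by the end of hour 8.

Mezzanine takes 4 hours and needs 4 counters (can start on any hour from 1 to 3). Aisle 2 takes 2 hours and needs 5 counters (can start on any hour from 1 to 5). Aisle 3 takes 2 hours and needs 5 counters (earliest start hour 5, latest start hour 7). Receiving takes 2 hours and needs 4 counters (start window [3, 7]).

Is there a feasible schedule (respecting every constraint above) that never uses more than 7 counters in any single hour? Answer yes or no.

no

The minimum achievable peak is 8; 7 < 8, so no feasible schedule stays within the cap.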